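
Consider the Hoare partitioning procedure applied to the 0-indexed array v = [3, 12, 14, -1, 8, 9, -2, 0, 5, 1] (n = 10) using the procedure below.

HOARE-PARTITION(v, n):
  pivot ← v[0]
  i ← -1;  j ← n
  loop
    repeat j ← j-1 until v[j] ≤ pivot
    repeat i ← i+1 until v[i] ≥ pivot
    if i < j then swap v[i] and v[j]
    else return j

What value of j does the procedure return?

pivot=3
j stops at 9 (1), i stops at 0 (3); swap ⇒ [1, 12, 14, -1, 8, 9, -2, 0, 5, 3]
j stops at 7 (0), i stops at 1 (12); swap ⇒ [1, 0, 14, -1, 8, 9, -2, 12, 5, 3]
j stops at 6 (-2), i stops at 2 (14); swap ⇒ [1, 0, -2, -1, 8, 9, 14, 12, 5, 3]
j stops at 3, i stops at 4; i≥j ⇒ return 3. v=[1, 0, -2, -1, 8, 9, 14, 12, 5, 3]

3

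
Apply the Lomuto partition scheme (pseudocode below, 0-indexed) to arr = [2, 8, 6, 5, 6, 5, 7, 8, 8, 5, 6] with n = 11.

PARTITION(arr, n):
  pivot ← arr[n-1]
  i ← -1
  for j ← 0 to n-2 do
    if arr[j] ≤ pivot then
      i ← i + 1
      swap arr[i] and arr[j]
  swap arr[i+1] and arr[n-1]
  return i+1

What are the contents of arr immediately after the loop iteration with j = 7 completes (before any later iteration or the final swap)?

[2, 6, 5, 6, 5, 8, 7, 8, 8, 5, 6]

pivot = arr[10] = 6; i = -1
j=0: arr[0]=2 ≤ 6 → i=0, swap arr[0],arr[0] (no change) → [2, 8, 6, 5, 6, 5, 7, 8, 8, 5, 6]
j=1: arr[1]=8 > 6 → no swap
j=2: arr[2]=6 ≤ 6 → i=1, swap arr[1],arr[2] → [2, 6, 8, 5, 6, 5, 7, 8, 8, 5, 6]
j=3: arr[3]=5 ≤ 6 → i=2, swap arr[2],arr[3] → [2, 6, 5, 8, 6, 5, 7, 8, 8, 5, 6]
j=4: arr[4]=6 ≤ 6 → i=3, swap arr[3],arr[4] → [2, 6, 5, 6, 8, 5, 7, 8, 8, 5, 6]
j=5: arr[5]=5 ≤ 6 → i=4, swap arr[4],arr[5] → [2, 6, 5, 6, 5, 8, 7, 8, 8, 5, 6]
j=6: arr[6]=7 > 6 → no swap
j=7: arr[7]=8 > 6 → no swap
(after j=7) arr = [2, 6, 5, 6, 5, 8, 7, 8, 8, 5, 6]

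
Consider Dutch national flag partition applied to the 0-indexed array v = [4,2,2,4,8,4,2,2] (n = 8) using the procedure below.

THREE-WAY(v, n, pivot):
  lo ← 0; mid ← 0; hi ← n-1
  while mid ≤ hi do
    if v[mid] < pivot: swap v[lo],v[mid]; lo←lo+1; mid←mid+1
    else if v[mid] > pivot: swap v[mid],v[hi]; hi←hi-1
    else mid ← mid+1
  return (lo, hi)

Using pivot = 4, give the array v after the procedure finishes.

pivot = 4; lo=0, mid=0, hi=7
v[mid]=4=4: mid=1
v[mid]=2<4: swap v[0],v[1]; lo=1,mid=2 → [2,4,2,4,8,4,2,2]
v[mid]=2<4: swap v[1],v[2]; lo=2,mid=3 → [2,2,4,4,8,4,2,2]
v[mid]=4=4: mid=4
v[mid]=8>4: swap v[4],v[7]; hi=6 → [2,2,4,4,2,4,2,8]
v[mid]=2<4: swap v[2],v[4]; lo=3,mid=5 → [2,2,2,4,4,4,2,8]
v[mid]=4=4: mid=6
v[mid]=2<4: swap v[3],v[6]; lo=4,mid=7 → [2,2,2,2,4,4,4,8]
end: lo=4, hi=6; v = [2,2,2,2,4,4,4,8]

[2,2,2,2,4,4,4,8]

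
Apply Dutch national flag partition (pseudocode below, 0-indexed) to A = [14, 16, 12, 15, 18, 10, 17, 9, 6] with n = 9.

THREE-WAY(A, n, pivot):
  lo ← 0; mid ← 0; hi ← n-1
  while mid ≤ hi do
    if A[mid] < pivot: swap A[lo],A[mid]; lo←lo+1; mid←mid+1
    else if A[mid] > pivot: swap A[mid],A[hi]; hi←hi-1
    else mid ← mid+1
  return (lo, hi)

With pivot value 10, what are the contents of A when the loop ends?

[6, 9, 10, 18, 15, 17, 12, 16, 14]

lo=0 mid=0 hi=8
14>10: swap(0,8), hi=7 ⇒ [6, 16, 12, 15, 18, 10, 17, 9, 14]
6<10: swap(0,0), lo=1 mid=1 ⇒ [6, 16, 12, 15, 18, 10, 17, 9, 14]
16>10: swap(1,7), hi=6 ⇒ [6, 9, 12, 15, 18, 10, 17, 16, 14]
9<10: swap(1,1), lo=2 mid=2 ⇒ [6, 9, 12, 15, 18, 10, 17, 16, 14]
12>10: swap(2,6), hi=5 ⇒ [6, 9, 17, 15, 18, 10, 12, 16, 14]
17>10: swap(2,5), hi=4 ⇒ [6, 9, 10, 15, 18, 17, 12, 16, 14]
10=10: mid=3
15>10: swap(3,4), hi=3 ⇒ [6, 9, 10, 18, 15, 17, 12, 16, 14]
18>10: swap(3,3), hi=2 ⇒ [6, 9, 10, 18, 15, 17, 12, 16, 14]
done. lo=2 hi=2; A=[6, 9, 10, 18, 15, 17, 12, 16, 14]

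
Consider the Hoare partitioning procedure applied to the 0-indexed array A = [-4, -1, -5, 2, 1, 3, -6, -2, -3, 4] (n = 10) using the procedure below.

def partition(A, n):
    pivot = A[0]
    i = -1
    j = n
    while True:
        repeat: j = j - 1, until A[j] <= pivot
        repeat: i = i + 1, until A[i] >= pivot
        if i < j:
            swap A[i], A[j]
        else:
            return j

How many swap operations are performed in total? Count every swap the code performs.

pivot = A[0] = -4; i = -1, j = 10
j→6 (A[6]=-6≤-4), i→0 (A[0]=-4≥-4); i<j, swap → [-6, -1, -5, 2, 1, 3, -4, -2, -3, 4]
j→2 (A[2]=-5≤-4), i→1 (A[1]=-1≥-4); i<j, swap → [-6, -5, -1, 2, 1, 3, -4, -2, -3, 4]
j→1, i→2; i≥j, return j=1. A = [-6, -5, -1, 2, 1, 3, -4, -2, -3, 4]

2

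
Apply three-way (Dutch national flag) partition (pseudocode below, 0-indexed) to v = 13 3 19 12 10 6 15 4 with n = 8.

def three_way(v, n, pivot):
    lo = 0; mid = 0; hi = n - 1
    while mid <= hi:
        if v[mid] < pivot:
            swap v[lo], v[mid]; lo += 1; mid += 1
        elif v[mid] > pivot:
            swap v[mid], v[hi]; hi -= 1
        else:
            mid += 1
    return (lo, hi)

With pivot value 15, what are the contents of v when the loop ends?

13 3 4 12 10 6 15 19

pivot = 15; lo=0, mid=0, hi=7
v[mid]=13<15: swap v[0],v[0]; lo=1,mid=1 → 13 3 19 12 10 6 15 4
v[mid]=3<15: swap v[1],v[1]; lo=2,mid=2 → 13 3 19 12 10 6 15 4
v[mid]=19>15: swap v[2],v[7]; hi=6 → 13 3 4 12 10 6 15 19
v[mid]=4<15: swap v[2],v[2]; lo=3,mid=3 → 13 3 4 12 10 6 15 19
v[mid]=12<15: swap v[3],v[3]; lo=4,mid=4 → 13 3 4 12 10 6 15 19
v[mid]=10<15: swap v[4],v[4]; lo=5,mid=5 → 13 3 4 12 10 6 15 19
v[mid]=6<15: swap v[5],v[5]; lo=6,mid=6 → 13 3 4 12 10 6 15 19
v[mid]=15=15: mid=7
end: lo=6, hi=6; v = 13 3 4 12 10 6 15 19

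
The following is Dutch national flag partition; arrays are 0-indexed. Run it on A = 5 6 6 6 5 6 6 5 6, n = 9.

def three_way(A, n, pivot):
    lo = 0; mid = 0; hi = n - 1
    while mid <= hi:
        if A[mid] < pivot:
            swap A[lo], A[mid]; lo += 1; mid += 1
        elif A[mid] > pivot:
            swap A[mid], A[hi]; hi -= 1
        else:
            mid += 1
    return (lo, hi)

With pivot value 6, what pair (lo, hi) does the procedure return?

(3, 8)

lo=0 mid=0 hi=8
5<6: swap(0,0), lo=1 mid=1 ⇒ 5 6 6 6 5 6 6 5 6
6=6: mid=2
6=6: mid=3
6=6: mid=4
5<6: swap(1,4), lo=2 mid=5 ⇒ 5 5 6 6 6 6 6 5 6
6=6: mid=6
6=6: mid=7
5<6: swap(2,7), lo=3 mid=8 ⇒ 5 5 5 6 6 6 6 6 6
6=6: mid=9
done. lo=3 hi=8; A=5 5 5 6 6 6 6 6 6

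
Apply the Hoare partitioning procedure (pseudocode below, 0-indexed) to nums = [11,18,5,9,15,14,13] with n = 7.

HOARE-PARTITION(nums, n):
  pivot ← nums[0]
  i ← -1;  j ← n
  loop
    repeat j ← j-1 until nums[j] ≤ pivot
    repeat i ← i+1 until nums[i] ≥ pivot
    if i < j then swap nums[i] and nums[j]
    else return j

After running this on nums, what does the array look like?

[9,5,18,11,15,14,13]

pivot=11
j stops at 3 (9), i stops at 0 (11); swap ⇒ [9,18,5,11,15,14,13]
j stops at 2 (5), i stops at 1 (18); swap ⇒ [9,5,18,11,15,14,13]
j stops at 1, i stops at 2; i≥j ⇒ return 1. nums=[9,5,18,11,15,14,13]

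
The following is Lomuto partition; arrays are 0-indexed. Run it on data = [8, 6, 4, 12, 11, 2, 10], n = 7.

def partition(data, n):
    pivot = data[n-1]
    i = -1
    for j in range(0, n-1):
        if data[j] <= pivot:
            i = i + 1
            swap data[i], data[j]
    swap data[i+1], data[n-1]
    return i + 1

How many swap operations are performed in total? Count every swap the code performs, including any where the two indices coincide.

pivot = data[6] = 10; i = -1
j=0: data[0]=8 ≤ 10 → i=0, swap data[0],data[0] (no change) → [8, 6, 4, 12, 11, 2, 10]
j=1: data[1]=6 ≤ 10 → i=1, swap data[1],data[1] (no change) → [8, 6, 4, 12, 11, 2, 10]
j=2: data[2]=4 ≤ 10 → i=2, swap data[2],data[2] (no change) → [8, 6, 4, 12, 11, 2, 10]
j=3: data[3]=12 > 10 → no swap
j=4: data[4]=11 > 10 → no swap
j=5: data[5]=2 ≤ 10 → i=3, swap data[3],data[5] → [8, 6, 4, 2, 11, 12, 10]
final swap data[4],data[6] → [8, 6, 4, 2, 10, 12, 11]; return 4

5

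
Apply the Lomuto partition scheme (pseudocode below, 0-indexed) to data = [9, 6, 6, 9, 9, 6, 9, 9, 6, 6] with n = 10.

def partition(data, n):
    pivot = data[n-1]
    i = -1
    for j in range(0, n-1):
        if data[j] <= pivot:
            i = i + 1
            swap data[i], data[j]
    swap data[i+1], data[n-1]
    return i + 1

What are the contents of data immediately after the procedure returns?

pivot=6, i=-1
j=0: 9>6, skip
j=1: 6≤6, i=0, swap(0,1) ⇒ [6, 9, 6, 9, 9, 6, 9, 9, 6, 6]
j=2: 6≤6, i=1, swap(1,2) ⇒ [6, 6, 9, 9, 9, 6, 9, 9, 6, 6]
j=3: 9>6, skip
j=4: 9>6, skip
j=5: 6≤6, i=2, swap(2,5) ⇒ [6, 6, 6, 9, 9, 9, 9, 9, 6, 6]
j=6: 9>6, skip
j=7: 9>6, skip
j=8: 6≤6, i=3, swap(3,8) ⇒ [6, 6, 6, 6, 9, 9, 9, 9, 9, 6]
swap(4,9) ⇒ [6, 6, 6, 6, 6, 9, 9, 9, 9, 9]; return 4

[6, 6, 6, 6, 6, 9, 9, 9, 9, 9]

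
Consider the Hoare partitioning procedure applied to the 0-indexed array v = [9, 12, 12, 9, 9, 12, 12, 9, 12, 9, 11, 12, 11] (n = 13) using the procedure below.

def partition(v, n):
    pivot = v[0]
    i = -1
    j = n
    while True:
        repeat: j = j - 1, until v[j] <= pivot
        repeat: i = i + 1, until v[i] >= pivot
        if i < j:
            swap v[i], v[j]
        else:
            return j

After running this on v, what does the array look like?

[9, 9, 9, 9, 12, 12, 12, 12, 12, 9, 11, 12, 11]

pivot = v[0] = 9; i = -1, j = 13
j→9 (v[9]=9≤9), i→0 (v[0]=9≥9); i<j, swap → [9, 12, 12, 9, 9, 12, 12, 9, 12, 9, 11, 12, 11]
j→7 (v[7]=9≤9), i→1 (v[1]=12≥9); i<j, swap → [9, 9, 12, 9, 9, 12, 12, 12, 12, 9, 11, 12, 11]
j→4 (v[4]=9≤9), i→2 (v[2]=12≥9); i<j, swap → [9, 9, 9, 9, 12, 12, 12, 12, 12, 9, 11, 12, 11]
j→3, i→3; i≥j, return j=3. v = [9, 9, 9, 9, 12, 12, 12, 12, 12, 9, 11, 12, 11]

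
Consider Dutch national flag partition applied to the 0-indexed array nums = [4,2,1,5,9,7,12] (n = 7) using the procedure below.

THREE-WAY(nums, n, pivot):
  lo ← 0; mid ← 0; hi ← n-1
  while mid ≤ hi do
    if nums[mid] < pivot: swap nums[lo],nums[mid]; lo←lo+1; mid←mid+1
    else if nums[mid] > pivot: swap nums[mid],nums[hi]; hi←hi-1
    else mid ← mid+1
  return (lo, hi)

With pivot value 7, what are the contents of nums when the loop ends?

pivot = 7; lo=0, mid=0, hi=6
nums[mid]=4<7: swap nums[0],nums[0]; lo=1,mid=1 → [4,2,1,5,9,7,12]
nums[mid]=2<7: swap nums[1],nums[1]; lo=2,mid=2 → [4,2,1,5,9,7,12]
nums[mid]=1<7: swap nums[2],nums[2]; lo=3,mid=3 → [4,2,1,5,9,7,12]
nums[mid]=5<7: swap nums[3],nums[3]; lo=4,mid=4 → [4,2,1,5,9,7,12]
nums[mid]=9>7: swap nums[4],nums[6]; hi=5 → [4,2,1,5,12,7,9]
nums[mid]=12>7: swap nums[4],nums[5]; hi=4 → [4,2,1,5,7,12,9]
nums[mid]=7=7: mid=5
end: lo=4, hi=4; nums = [4,2,1,5,7,12,9]

[4,2,1,5,7,12,9]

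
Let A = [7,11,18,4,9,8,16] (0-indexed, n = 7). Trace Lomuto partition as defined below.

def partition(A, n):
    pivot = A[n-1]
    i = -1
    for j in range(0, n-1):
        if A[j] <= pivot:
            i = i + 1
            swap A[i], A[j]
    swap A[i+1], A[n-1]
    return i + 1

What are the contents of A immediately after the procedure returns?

[7,11,4,9,8,16,18]

pivot = A[6] = 16; i = -1
j=0: A[0]=7 ≤ 16 → i=0, swap A[0],A[0] (no change) → [7,11,18,4,9,8,16]
j=1: A[1]=11 ≤ 16 → i=1, swap A[1],A[1] (no change) → [7,11,18,4,9,8,16]
j=2: A[2]=18 > 16 → no swap
j=3: A[3]=4 ≤ 16 → i=2, swap A[2],A[3] → [7,11,4,18,9,8,16]
j=4: A[4]=9 ≤ 16 → i=3, swap A[3],A[4] → [7,11,4,9,18,8,16]
j=5: A[5]=8 ≤ 16 → i=4, swap A[4],A[5] → [7,11,4,9,8,18,16]
final swap A[5],A[6] → [7,11,4,9,8,16,18]; return 5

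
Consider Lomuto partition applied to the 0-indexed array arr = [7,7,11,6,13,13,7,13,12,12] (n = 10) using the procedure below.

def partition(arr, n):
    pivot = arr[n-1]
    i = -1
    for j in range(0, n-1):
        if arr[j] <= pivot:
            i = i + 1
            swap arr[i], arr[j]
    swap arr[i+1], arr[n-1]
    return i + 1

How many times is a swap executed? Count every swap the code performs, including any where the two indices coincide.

pivot = arr[9] = 12; i = -1
j=0: arr[0]=7 ≤ 12 → i=0, swap arr[0],arr[0] (no change) → [7,7,11,6,13,13,7,13,12,12]
j=1: arr[1]=7 ≤ 12 → i=1, swap arr[1],arr[1] (no change) → [7,7,11,6,13,13,7,13,12,12]
j=2: arr[2]=11 ≤ 12 → i=2, swap arr[2],arr[2] (no change) → [7,7,11,6,13,13,7,13,12,12]
j=3: arr[3]=6 ≤ 12 → i=3, swap arr[3],arr[3] (no change) → [7,7,11,6,13,13,7,13,12,12]
j=4: arr[4]=13 > 12 → no swap
j=5: arr[5]=13 > 12 → no swap
j=6: arr[6]=7 ≤ 12 → i=4, swap arr[4],arr[6] → [7,7,11,6,7,13,13,13,12,12]
j=7: arr[7]=13 > 12 → no swap
j=8: arr[8]=12 ≤ 12 → i=5, swap arr[5],arr[8] → [7,7,11,6,7,12,13,13,13,12]
final swap arr[6],arr[9] → [7,7,11,6,7,12,12,13,13,13]; return 6

7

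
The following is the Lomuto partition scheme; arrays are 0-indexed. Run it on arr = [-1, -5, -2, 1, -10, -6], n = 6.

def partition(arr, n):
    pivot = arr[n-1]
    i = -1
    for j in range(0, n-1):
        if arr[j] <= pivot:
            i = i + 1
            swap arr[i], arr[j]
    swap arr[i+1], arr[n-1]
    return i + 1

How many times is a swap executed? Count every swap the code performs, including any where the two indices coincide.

pivot = arr[5] = -6; i = -1
j=0: arr[0]=-1 > -6 → no swap
j=1: arr[1]=-5 > -6 → no swap
j=2: arr[2]=-2 > -6 → no swap
j=3: arr[3]=1 > -6 → no swap
j=4: arr[4]=-10 ≤ -6 → i=0, swap arr[0],arr[4] → [-10, -5, -2, 1, -1, -6]
final swap arr[1],arr[5] → [-10, -6, -2, 1, -1, -5]; return 1

2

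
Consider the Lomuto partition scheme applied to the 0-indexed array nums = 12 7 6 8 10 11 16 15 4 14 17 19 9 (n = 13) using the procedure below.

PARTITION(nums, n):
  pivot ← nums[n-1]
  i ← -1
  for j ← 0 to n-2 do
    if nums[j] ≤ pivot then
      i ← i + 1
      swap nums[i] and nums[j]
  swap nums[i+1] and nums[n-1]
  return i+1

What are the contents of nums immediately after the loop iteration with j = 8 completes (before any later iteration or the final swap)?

7 6 8 4 10 11 16 15 12 14 17 19 9

pivot = nums[12] = 9; i = -1
j=0: nums[0]=12 > 9 → no swap
j=1: nums[1]=7 ≤ 9 → i=0, swap nums[0],nums[1] → 7 12 6 8 10 11 16 15 4 14 17 19 9
j=2: nums[2]=6 ≤ 9 → i=1, swap nums[1],nums[2] → 7 6 12 8 10 11 16 15 4 14 17 19 9
j=3: nums[3]=8 ≤ 9 → i=2, swap nums[2],nums[3] → 7 6 8 12 10 11 16 15 4 14 17 19 9
j=4: nums[4]=10 > 9 → no swap
j=5: nums[5]=11 > 9 → no swap
j=6: nums[6]=16 > 9 → no swap
j=7: nums[7]=15 > 9 → no swap
j=8: nums[8]=4 ≤ 9 → i=3, swap nums[3],nums[8] → 7 6 8 4 10 11 16 15 12 14 17 19 9
(after j=8) nums = 7 6 8 4 10 11 16 15 12 14 17 19 9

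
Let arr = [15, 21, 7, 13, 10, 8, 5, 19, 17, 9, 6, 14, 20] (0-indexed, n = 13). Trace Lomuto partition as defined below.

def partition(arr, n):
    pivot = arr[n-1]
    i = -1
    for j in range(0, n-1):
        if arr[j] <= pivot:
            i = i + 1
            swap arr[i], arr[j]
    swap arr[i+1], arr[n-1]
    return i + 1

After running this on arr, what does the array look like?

[15, 7, 13, 10, 8, 5, 19, 17, 9, 6, 14, 20, 21]

pivot = arr[12] = 20; i = -1
j=0: arr[0]=15 ≤ 20 → i=0, swap arr[0],arr[0] (no change) → [15, 21, 7, 13, 10, 8, 5, 19, 17, 9, 6, 14, 20]
j=1: arr[1]=21 > 20 → no swap
j=2: arr[2]=7 ≤ 20 → i=1, swap arr[1],arr[2] → [15, 7, 21, 13, 10, 8, 5, 19, 17, 9, 6, 14, 20]
j=3: arr[3]=13 ≤ 20 → i=2, swap arr[2],arr[3] → [15, 7, 13, 21, 10, 8, 5, 19, 17, 9, 6, 14, 20]
j=4: arr[4]=10 ≤ 20 → i=3, swap arr[3],arr[4] → [15, 7, 13, 10, 21, 8, 5, 19, 17, 9, 6, 14, 20]
j=5: arr[5]=8 ≤ 20 → i=4, swap arr[4],arr[5] → [15, 7, 13, 10, 8, 21, 5, 19, 17, 9, 6, 14, 20]
j=6: arr[6]=5 ≤ 20 → i=5, swap arr[5],arr[6] → [15, 7, 13, 10, 8, 5, 21, 19, 17, 9, 6, 14, 20]
j=7: arr[7]=19 ≤ 20 → i=6, swap arr[6],arr[7] → [15, 7, 13, 10, 8, 5, 19, 21, 17, 9, 6, 14, 20]
j=8: arr[8]=17 ≤ 20 → i=7, swap arr[7],arr[8] → [15, 7, 13, 10, 8, 5, 19, 17, 21, 9, 6, 14, 20]
j=9: arr[9]=9 ≤ 20 → i=8, swap arr[8],arr[9] → [15, 7, 13, 10, 8, 5, 19, 17, 9, 21, 6, 14, 20]
j=10: arr[10]=6 ≤ 20 → i=9, swap arr[9],arr[10] → [15, 7, 13, 10, 8, 5, 19, 17, 9, 6, 21, 14, 20]
j=11: arr[11]=14 ≤ 20 → i=10, swap arr[10],arr[11] → [15, 7, 13, 10, 8, 5, 19, 17, 9, 6, 14, 21, 20]
final swap arr[11],arr[12] → [15, 7, 13, 10, 8, 5, 19, 17, 9, 6, 14, 20, 21]; return 11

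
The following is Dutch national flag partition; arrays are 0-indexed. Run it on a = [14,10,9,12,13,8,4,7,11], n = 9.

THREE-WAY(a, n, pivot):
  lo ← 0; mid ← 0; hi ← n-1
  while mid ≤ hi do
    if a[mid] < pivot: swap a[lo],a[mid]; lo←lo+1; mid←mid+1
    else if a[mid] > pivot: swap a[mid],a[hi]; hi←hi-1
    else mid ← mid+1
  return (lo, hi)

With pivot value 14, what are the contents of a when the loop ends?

pivot = 14; lo=0, mid=0, hi=8
a[mid]=14=14: mid=1
a[mid]=10<14: swap a[0],a[1]; lo=1,mid=2 → [10,14,9,12,13,8,4,7,11]
a[mid]=9<14: swap a[1],a[2]; lo=2,mid=3 → [10,9,14,12,13,8,4,7,11]
a[mid]=12<14: swap a[2],a[3]; lo=3,mid=4 → [10,9,12,14,13,8,4,7,11]
a[mid]=13<14: swap a[3],a[4]; lo=4,mid=5 → [10,9,12,13,14,8,4,7,11]
a[mid]=8<14: swap a[4],a[5]; lo=5,mid=6 → [10,9,12,13,8,14,4,7,11]
a[mid]=4<14: swap a[5],a[6]; lo=6,mid=7 → [10,9,12,13,8,4,14,7,11]
a[mid]=7<14: swap a[6],a[7]; lo=7,mid=8 → [10,9,12,13,8,4,7,14,11]
a[mid]=11<14: swap a[7],a[8]; lo=8,mid=9 → [10,9,12,13,8,4,7,11,14]
end: lo=8, hi=8; a = [10,9,12,13,8,4,7,11,14]

[10,9,12,13,8,4,7,11,14]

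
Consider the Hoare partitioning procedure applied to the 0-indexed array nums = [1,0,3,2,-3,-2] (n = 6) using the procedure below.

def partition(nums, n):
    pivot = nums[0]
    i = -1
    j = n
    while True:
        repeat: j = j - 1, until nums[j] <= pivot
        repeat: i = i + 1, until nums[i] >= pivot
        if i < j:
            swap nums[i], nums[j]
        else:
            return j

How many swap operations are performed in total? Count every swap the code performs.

2

pivot=1
j stops at 5 (-2), i stops at 0 (1); swap ⇒ [-2,0,3,2,-3,1]
j stops at 4 (-3), i stops at 2 (3); swap ⇒ [-2,0,-3,2,3,1]
j stops at 2, i stops at 3; i≥j ⇒ return 2. nums=[-2,0,-3,2,3,1]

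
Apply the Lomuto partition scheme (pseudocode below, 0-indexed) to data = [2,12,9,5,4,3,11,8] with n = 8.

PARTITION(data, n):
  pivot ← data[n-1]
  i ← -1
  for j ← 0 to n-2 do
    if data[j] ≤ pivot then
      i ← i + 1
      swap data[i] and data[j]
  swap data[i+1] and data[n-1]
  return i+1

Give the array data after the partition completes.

pivot=8, i=-1
j=0: 2≤8, i=0, swap(0,0) ⇒ [2,12,9,5,4,3,11,8]
j=1: 12>8, skip
j=2: 9>8, skip
j=3: 5≤8, i=1, swap(1,3) ⇒ [2,5,9,12,4,3,11,8]
j=4: 4≤8, i=2, swap(2,4) ⇒ [2,5,4,12,9,3,11,8]
j=5: 3≤8, i=3, swap(3,5) ⇒ [2,5,4,3,9,12,11,8]
j=6: 11>8, skip
swap(4,7) ⇒ [2,5,4,3,8,12,11,9]; return 4

[2,5,4,3,8,12,11,9]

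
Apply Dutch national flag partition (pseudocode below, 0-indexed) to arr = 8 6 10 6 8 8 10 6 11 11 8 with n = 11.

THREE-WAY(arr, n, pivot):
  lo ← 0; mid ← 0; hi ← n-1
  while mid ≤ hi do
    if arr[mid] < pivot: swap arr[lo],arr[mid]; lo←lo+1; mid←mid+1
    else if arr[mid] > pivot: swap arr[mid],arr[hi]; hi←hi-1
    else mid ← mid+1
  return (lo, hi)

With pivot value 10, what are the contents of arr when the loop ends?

lo=0 mid=0 hi=10
8<10: swap(0,0), lo=1 mid=1 ⇒ 8 6 10 6 8 8 10 6 11 11 8
6<10: swap(1,1), lo=2 mid=2 ⇒ 8 6 10 6 8 8 10 6 11 11 8
10=10: mid=3
6<10: swap(2,3), lo=3 mid=4 ⇒ 8 6 6 10 8 8 10 6 11 11 8
8<10: swap(3,4), lo=4 mid=5 ⇒ 8 6 6 8 10 8 10 6 11 11 8
8<10: swap(4,5), lo=5 mid=6 ⇒ 8 6 6 8 8 10 10 6 11 11 8
10=10: mid=7
6<10: swap(5,7), lo=6 mid=8 ⇒ 8 6 6 8 8 6 10 10 11 11 8
11>10: swap(8,10), hi=9 ⇒ 8 6 6 8 8 6 10 10 8 11 11
8<10: swap(6,8), lo=7 mid=9 ⇒ 8 6 6 8 8 6 8 10 10 11 11
11>10: swap(9,9), hi=8 ⇒ 8 6 6 8 8 6 8 10 10 11 11
done. lo=7 hi=8; arr=8 6 6 8 8 6 8 10 10 11 11

8 6 6 8 8 6 8 10 10 11 11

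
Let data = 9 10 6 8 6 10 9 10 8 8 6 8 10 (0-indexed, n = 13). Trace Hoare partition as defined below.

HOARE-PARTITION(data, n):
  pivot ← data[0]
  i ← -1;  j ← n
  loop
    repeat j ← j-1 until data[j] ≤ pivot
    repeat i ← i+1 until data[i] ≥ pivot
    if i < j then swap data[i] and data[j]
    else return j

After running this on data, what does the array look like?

pivot = data[0] = 9; i = -1, j = 13
j→11 (data[11]=8≤9), i→0 (data[0]=9≥9); i<j, swap → 8 10 6 8 6 10 9 10 8 8 6 9 10
j→10 (data[10]=6≤9), i→1 (data[1]=10≥9); i<j, swap → 8 6 6 8 6 10 9 10 8 8 10 9 10
j→9 (data[9]=8≤9), i→5 (data[5]=10≥9); i<j, swap → 8 6 6 8 6 8 9 10 8 10 10 9 10
j→8 (data[8]=8≤9), i→6 (data[6]=9≥9); i<j, swap → 8 6 6 8 6 8 8 10 9 10 10 9 10
j→6, i→7; i≥j, return j=6. data = 8 6 6 8 6 8 8 10 9 10 10 9 10

8 6 6 8 6 8 8 10 9 10 10 9 10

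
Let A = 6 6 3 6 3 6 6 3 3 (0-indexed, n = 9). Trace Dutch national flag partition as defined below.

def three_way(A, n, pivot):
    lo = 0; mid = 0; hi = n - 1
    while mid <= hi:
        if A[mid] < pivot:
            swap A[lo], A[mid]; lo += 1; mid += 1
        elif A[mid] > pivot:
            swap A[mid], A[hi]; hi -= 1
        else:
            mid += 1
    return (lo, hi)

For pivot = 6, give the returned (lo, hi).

(4, 8)

pivot = 6; lo=0, mid=0, hi=8
A[mid]=6=6: mid=1
A[mid]=6=6: mid=2
A[mid]=3<6: swap A[0],A[2]; lo=1,mid=3 → 3 6 6 6 3 6 6 3 3
A[mid]=6=6: mid=4
A[mid]=3<6: swap A[1],A[4]; lo=2,mid=5 → 3 3 6 6 6 6 6 3 3
A[mid]=6=6: mid=6
A[mid]=6=6: mid=7
A[mid]=3<6: swap A[2],A[7]; lo=3,mid=8 → 3 3 3 6 6 6 6 6 3
A[mid]=3<6: swap A[3],A[8]; lo=4,mid=9 → 3 3 3 3 6 6 6 6 6
end: lo=4, hi=8; A = 3 3 3 3 6 6 6 6 6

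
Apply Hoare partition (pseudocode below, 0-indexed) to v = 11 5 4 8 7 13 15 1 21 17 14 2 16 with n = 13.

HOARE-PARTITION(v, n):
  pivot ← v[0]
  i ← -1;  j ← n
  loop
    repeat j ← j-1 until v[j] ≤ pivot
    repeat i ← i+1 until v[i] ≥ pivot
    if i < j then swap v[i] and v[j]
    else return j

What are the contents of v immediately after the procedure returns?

2 5 4 8 7 1 15 13 21 17 14 11 16

pivot = v[0] = 11; i = -1, j = 13
j→11 (v[11]=2≤11), i→0 (v[0]=11≥11); i<j, swap → 2 5 4 8 7 13 15 1 21 17 14 11 16
j→7 (v[7]=1≤11), i→5 (v[5]=13≥11); i<j, swap → 2 5 4 8 7 1 15 13 21 17 14 11 16
j→5, i→6; i≥j, return j=5. v = 2 5 4 8 7 1 15 13 21 17 14 11 16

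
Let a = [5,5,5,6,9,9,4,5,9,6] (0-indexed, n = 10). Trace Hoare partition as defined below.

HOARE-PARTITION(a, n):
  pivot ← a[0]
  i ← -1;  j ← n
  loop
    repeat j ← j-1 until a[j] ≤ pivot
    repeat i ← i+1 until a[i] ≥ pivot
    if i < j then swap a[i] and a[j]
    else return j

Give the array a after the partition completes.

pivot = a[0] = 5; i = -1, j = 10
j→7 (a[7]=5≤5), i→0 (a[0]=5≥5); i<j, swap → [5,5,5,6,9,9,4,5,9,6]
j→6 (a[6]=4≤5), i→1 (a[1]=5≥5); i<j, swap → [5,4,5,6,9,9,5,5,9,6]
j→2, i→2; i≥j, return j=2. a = [5,4,5,6,9,9,5,5,9,6]

[5,4,5,6,9,9,5,5,9,6]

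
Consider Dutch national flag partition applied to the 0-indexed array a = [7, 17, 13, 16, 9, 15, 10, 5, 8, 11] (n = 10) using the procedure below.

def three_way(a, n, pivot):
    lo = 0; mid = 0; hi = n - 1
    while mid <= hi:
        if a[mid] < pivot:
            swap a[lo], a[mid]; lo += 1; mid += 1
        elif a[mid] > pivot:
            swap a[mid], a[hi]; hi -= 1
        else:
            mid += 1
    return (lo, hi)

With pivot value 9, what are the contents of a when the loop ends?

pivot = 9; lo=0, mid=0, hi=9
a[mid]=7<9: swap a[0],a[0]; lo=1,mid=1 → [7, 17, 13, 16, 9, 15, 10, 5, 8, 11]
a[mid]=17>9: swap a[1],a[9]; hi=8 → [7, 11, 13, 16, 9, 15, 10, 5, 8, 17]
a[mid]=11>9: swap a[1],a[8]; hi=7 → [7, 8, 13, 16, 9, 15, 10, 5, 11, 17]
a[mid]=8<9: swap a[1],a[1]; lo=2,mid=2 → [7, 8, 13, 16, 9, 15, 10, 5, 11, 17]
a[mid]=13>9: swap a[2],a[7]; hi=6 → [7, 8, 5, 16, 9, 15, 10, 13, 11, 17]
a[mid]=5<9: swap a[2],a[2]; lo=3,mid=3 → [7, 8, 5, 16, 9, 15, 10, 13, 11, 17]
a[mid]=16>9: swap a[3],a[6]; hi=5 → [7, 8, 5, 10, 9, 15, 16, 13, 11, 17]
a[mid]=10>9: swap a[3],a[5]; hi=4 → [7, 8, 5, 15, 9, 10, 16, 13, 11, 17]
a[mid]=15>9: swap a[3],a[4]; hi=3 → [7, 8, 5, 9, 15, 10, 16, 13, 11, 17]
a[mid]=9=9: mid=4
end: lo=3, hi=3; a = [7, 8, 5, 9, 15, 10, 16, 13, 11, 17]

[7, 8, 5, 9, 15, 10, 16, 13, 11, 17]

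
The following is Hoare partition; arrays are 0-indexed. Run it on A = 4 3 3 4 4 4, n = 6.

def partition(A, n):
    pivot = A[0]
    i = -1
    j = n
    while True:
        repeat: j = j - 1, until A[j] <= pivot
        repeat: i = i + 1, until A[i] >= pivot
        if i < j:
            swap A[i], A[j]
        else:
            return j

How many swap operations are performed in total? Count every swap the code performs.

pivot = A[0] = 4; i = -1, j = 6
j→5 (A[5]=4≤4), i→0 (A[0]=4≥4); i<j, swap → 4 3 3 4 4 4
j→4 (A[4]=4≤4), i→3 (A[3]=4≥4); i<j, swap → 4 3 3 4 4 4
j→3, i→4; i≥j, return j=3. A = 4 3 3 4 4 4

2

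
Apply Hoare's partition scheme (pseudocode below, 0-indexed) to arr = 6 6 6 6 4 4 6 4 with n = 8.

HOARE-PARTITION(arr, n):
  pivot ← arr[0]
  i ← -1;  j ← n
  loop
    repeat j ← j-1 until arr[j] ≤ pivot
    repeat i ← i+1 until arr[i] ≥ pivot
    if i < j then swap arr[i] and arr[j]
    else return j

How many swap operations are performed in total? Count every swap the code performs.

pivot = arr[0] = 6; i = -1, j = 8
j→7 (arr[7]=4≤6), i→0 (arr[0]=6≥6); i<j, swap → 4 6 6 6 4 4 6 6
j→6 (arr[6]=6≤6), i→1 (arr[1]=6≥6); i<j, swap → 4 6 6 6 4 4 6 6
j→5 (arr[5]=4≤6), i→2 (arr[2]=6≥6); i<j, swap → 4 6 4 6 4 6 6 6
j→4 (arr[4]=4≤6), i→3 (arr[3]=6≥6); i<j, swap → 4 6 4 4 6 6 6 6
j→3, i→4; i≥j, return j=3. arr = 4 6 4 4 6 6 6 6

4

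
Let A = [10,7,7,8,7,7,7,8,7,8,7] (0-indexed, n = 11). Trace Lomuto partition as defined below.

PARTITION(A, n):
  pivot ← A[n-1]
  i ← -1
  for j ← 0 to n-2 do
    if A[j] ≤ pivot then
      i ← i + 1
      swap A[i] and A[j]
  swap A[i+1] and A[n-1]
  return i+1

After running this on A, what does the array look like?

pivot=7, i=-1
j=0: 10>7, skip
j=1: 7≤7, i=0, swap(0,1) ⇒ [7,10,7,8,7,7,7,8,7,8,7]
j=2: 7≤7, i=1, swap(1,2) ⇒ [7,7,10,8,7,7,7,8,7,8,7]
j=3: 8>7, skip
j=4: 7≤7, i=2, swap(2,4) ⇒ [7,7,7,8,10,7,7,8,7,8,7]
j=5: 7≤7, i=3, swap(3,5) ⇒ [7,7,7,7,10,8,7,8,7,8,7]
j=6: 7≤7, i=4, swap(4,6) ⇒ [7,7,7,7,7,8,10,8,7,8,7]
j=7: 8>7, skip
j=8: 7≤7, i=5, swap(5,8) ⇒ [7,7,7,7,7,7,10,8,8,8,7]
j=9: 8>7, skip
swap(6,10) ⇒ [7,7,7,7,7,7,7,8,8,8,10]; return 6

[7,7,7,7,7,7,7,8,8,8,10]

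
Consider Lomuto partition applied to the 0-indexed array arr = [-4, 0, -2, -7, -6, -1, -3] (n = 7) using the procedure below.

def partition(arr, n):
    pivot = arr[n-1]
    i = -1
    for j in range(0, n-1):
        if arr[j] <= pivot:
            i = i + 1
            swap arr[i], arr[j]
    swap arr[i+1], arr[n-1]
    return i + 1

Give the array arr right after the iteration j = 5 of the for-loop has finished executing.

[-4, -7, -6, 0, -2, -1, -3]

pivot = arr[6] = -3; i = -1
j=0: arr[0]=-4 ≤ -3 → i=0, swap arr[0],arr[0] (no change) → [-4, 0, -2, -7, -6, -1, -3]
j=1: arr[1]=0 > -3 → no swap
j=2: arr[2]=-2 > -3 → no swap
j=3: arr[3]=-7 ≤ -3 → i=1, swap arr[1],arr[3] → [-4, -7, -2, 0, -6, -1, -3]
j=4: arr[4]=-6 ≤ -3 → i=2, swap arr[2],arr[4] → [-4, -7, -6, 0, -2, -1, -3]
j=5: arr[5]=-1 > -3 → no swap
(after j=5) arr = [-4, -7, -6, 0, -2, -1, -3]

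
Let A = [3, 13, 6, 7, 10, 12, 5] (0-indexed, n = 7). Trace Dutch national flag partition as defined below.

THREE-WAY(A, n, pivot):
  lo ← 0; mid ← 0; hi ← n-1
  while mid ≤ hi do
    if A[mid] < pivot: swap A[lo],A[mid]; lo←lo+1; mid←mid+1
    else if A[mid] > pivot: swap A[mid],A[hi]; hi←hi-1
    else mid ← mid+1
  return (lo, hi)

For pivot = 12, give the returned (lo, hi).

lo=0 mid=0 hi=6
3<12: swap(0,0), lo=1 mid=1 ⇒ [3, 13, 6, 7, 10, 12, 5]
13>12: swap(1,6), hi=5 ⇒ [3, 5, 6, 7, 10, 12, 13]
5<12: swap(1,1), lo=2 mid=2 ⇒ [3, 5, 6, 7, 10, 12, 13]
6<12: swap(2,2), lo=3 mid=3 ⇒ [3, 5, 6, 7, 10, 12, 13]
7<12: swap(3,3), lo=4 mid=4 ⇒ [3, 5, 6, 7, 10, 12, 13]
10<12: swap(4,4), lo=5 mid=5 ⇒ [3, 5, 6, 7, 10, 12, 13]
12=12: mid=6
done. lo=5 hi=5; A=[3, 5, 6, 7, 10, 12, 13]

(5, 5)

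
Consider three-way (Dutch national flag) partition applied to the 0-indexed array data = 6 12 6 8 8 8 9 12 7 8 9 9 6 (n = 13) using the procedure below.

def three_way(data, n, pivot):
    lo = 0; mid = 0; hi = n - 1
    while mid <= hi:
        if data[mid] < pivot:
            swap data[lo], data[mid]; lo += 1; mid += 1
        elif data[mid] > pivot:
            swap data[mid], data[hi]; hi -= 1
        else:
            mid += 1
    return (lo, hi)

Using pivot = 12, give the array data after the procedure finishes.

6 6 8 8 8 9 7 8 9 9 6 12 12

lo=0 mid=0 hi=12
6<12: swap(0,0), lo=1 mid=1 ⇒ 6 12 6 8 8 8 9 12 7 8 9 9 6
12=12: mid=2
6<12: swap(1,2), lo=2 mid=3 ⇒ 6 6 12 8 8 8 9 12 7 8 9 9 6
8<12: swap(2,3), lo=3 mid=4 ⇒ 6 6 8 12 8 8 9 12 7 8 9 9 6
8<12: swap(3,4), lo=4 mid=5 ⇒ 6 6 8 8 12 8 9 12 7 8 9 9 6
8<12: swap(4,5), lo=5 mid=6 ⇒ 6 6 8 8 8 12 9 12 7 8 9 9 6
9<12: swap(5,6), lo=6 mid=7 ⇒ 6 6 8 8 8 9 12 12 7 8 9 9 6
12=12: mid=8
7<12: swap(6,8), lo=7 mid=9 ⇒ 6 6 8 8 8 9 7 12 12 8 9 9 6
8<12: swap(7,9), lo=8 mid=10 ⇒ 6 6 8 8 8 9 7 8 12 12 9 9 6
9<12: swap(8,10), lo=9 mid=11 ⇒ 6 6 8 8 8 9 7 8 9 12 12 9 6
9<12: swap(9,11), lo=10 mid=12 ⇒ 6 6 8 8 8 9 7 8 9 9 12 12 6
6<12: swap(10,12), lo=11 mid=13 ⇒ 6 6 8 8 8 9 7 8 9 9 6 12 12
done. lo=11 hi=12; data=6 6 8 8 8 9 7 8 9 9 6 12 12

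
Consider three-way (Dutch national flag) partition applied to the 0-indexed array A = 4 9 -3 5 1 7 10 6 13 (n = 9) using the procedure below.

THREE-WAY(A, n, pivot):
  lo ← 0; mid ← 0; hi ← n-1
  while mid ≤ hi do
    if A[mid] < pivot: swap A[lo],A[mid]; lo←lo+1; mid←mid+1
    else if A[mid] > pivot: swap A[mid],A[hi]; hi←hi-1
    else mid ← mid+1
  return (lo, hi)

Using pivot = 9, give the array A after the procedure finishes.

pivot = 9; lo=0, mid=0, hi=8
A[mid]=4<9: swap A[0],A[0]; lo=1,mid=1 → 4 9 -3 5 1 7 10 6 13
A[mid]=9=9: mid=2
A[mid]=-3<9: swap A[1],A[2]; lo=2,mid=3 → 4 -3 9 5 1 7 10 6 13
A[mid]=5<9: swap A[2],A[3]; lo=3,mid=4 → 4 -3 5 9 1 7 10 6 13
A[mid]=1<9: swap A[3],A[4]; lo=4,mid=5 → 4 -3 5 1 9 7 10 6 13
A[mid]=7<9: swap A[4],A[5]; lo=5,mid=6 → 4 -3 5 1 7 9 10 6 13
A[mid]=10>9: swap A[6],A[8]; hi=7 → 4 -3 5 1 7 9 13 6 10
A[mid]=13>9: swap A[6],A[7]; hi=6 → 4 -3 5 1 7 9 6 13 10
A[mid]=6<9: swap A[5],A[6]; lo=6,mid=7 → 4 -3 5 1 7 6 9 13 10
end: lo=6, hi=6; A = 4 -3 5 1 7 6 9 13 10

4 -3 5 1 7 6 9 13 10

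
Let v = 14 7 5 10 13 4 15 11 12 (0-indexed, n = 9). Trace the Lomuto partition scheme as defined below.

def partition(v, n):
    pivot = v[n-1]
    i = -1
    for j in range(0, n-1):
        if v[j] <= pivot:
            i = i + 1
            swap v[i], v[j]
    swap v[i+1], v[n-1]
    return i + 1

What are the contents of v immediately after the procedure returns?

7 5 10 4 11 12 15 13 14

pivot=12, i=-1
j=0: 14>12, skip
j=1: 7≤12, i=0, swap(0,1) ⇒ 7 14 5 10 13 4 15 11 12
j=2: 5≤12, i=1, swap(1,2) ⇒ 7 5 14 10 13 4 15 11 12
j=3: 10≤12, i=2, swap(2,3) ⇒ 7 5 10 14 13 4 15 11 12
j=4: 13>12, skip
j=5: 4≤12, i=3, swap(3,5) ⇒ 7 5 10 4 13 14 15 11 12
j=6: 15>12, skip
j=7: 11≤12, i=4, swap(4,7) ⇒ 7 5 10 4 11 14 15 13 12
swap(5,8) ⇒ 7 5 10 4 11 12 15 13 14; return 5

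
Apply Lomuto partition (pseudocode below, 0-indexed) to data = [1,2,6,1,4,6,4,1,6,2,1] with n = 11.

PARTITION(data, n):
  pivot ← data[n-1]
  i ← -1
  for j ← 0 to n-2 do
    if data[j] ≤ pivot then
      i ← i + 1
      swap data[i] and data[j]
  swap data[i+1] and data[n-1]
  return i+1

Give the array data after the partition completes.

[1,1,1,1,4,6,4,6,6,2,2]

pivot = data[10] = 1; i = -1
j=0: data[0]=1 ≤ 1 → i=0, swap data[0],data[0] (no change) → [1,2,6,1,4,6,4,1,6,2,1]
j=1: data[1]=2 > 1 → no swap
j=2: data[2]=6 > 1 → no swap
j=3: data[3]=1 ≤ 1 → i=1, swap data[1],data[3] → [1,1,6,2,4,6,4,1,6,2,1]
j=4: data[4]=4 > 1 → no swap
j=5: data[5]=6 > 1 → no swap
j=6: data[6]=4 > 1 → no swap
j=7: data[7]=1 ≤ 1 → i=2, swap data[2],data[7] → [1,1,1,2,4,6,4,6,6,2,1]
j=8: data[8]=6 > 1 → no swap
j=9: data[9]=2 > 1 → no swap
final swap data[3],data[10] → [1,1,1,1,4,6,4,6,6,2,2]; return 3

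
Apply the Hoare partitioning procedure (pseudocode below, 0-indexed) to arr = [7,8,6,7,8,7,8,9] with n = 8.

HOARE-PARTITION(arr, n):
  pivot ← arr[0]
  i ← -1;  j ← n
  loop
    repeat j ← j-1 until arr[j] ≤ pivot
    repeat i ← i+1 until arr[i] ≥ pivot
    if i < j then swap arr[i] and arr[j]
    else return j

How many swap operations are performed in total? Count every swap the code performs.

pivot=7
j stops at 5 (7), i stops at 0 (7); swap ⇒ [7,8,6,7,8,7,8,9]
j stops at 3 (7), i stops at 1 (8); swap ⇒ [7,7,6,8,8,7,8,9]
j stops at 2, i stops at 3; i≥j ⇒ return 2. arr=[7,7,6,8,8,7,8,9]

2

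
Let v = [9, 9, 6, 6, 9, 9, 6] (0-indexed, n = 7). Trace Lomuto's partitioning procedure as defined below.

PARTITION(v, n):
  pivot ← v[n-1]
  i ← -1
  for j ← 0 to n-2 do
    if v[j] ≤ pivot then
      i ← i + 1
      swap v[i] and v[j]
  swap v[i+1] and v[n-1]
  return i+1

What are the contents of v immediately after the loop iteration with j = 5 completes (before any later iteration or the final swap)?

pivot=6, i=-1
j=0: 9>6, skip
j=1: 9>6, skip
j=2: 6≤6, i=0, swap(0,2) ⇒ [6, 9, 9, 6, 9, 9, 6]
j=3: 6≤6, i=1, swap(1,3) ⇒ [6, 6, 9, 9, 9, 9, 6]
j=4: 9>6, skip
j=5: 9>6, skip
(after j=5) v = [6, 6, 9, 9, 9, 9, 6]

[6, 6, 9, 9, 9, 9, 6]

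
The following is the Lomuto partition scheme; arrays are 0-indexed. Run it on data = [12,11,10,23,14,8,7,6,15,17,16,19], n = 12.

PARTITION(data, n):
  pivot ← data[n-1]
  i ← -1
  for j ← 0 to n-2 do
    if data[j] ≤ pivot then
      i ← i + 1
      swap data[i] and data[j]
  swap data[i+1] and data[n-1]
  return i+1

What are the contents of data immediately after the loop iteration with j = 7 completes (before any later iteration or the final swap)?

[12,11,10,14,8,7,6,23,15,17,16,19]

pivot = data[11] = 19; i = -1
j=0: data[0]=12 ≤ 19 → i=0, swap data[0],data[0] (no change) → [12,11,10,23,14,8,7,6,15,17,16,19]
j=1: data[1]=11 ≤ 19 → i=1, swap data[1],data[1] (no change) → [12,11,10,23,14,8,7,6,15,17,16,19]
j=2: data[2]=10 ≤ 19 → i=2, swap data[2],data[2] (no change) → [12,11,10,23,14,8,7,6,15,17,16,19]
j=3: data[3]=23 > 19 → no swap
j=4: data[4]=14 ≤ 19 → i=3, swap data[3],data[4] → [12,11,10,14,23,8,7,6,15,17,16,19]
j=5: data[5]=8 ≤ 19 → i=4, swap data[4],data[5] → [12,11,10,14,8,23,7,6,15,17,16,19]
j=6: data[6]=7 ≤ 19 → i=5, swap data[5],data[6] → [12,11,10,14,8,7,23,6,15,17,16,19]
j=7: data[7]=6 ≤ 19 → i=6, swap data[6],data[7] → [12,11,10,14,8,7,6,23,15,17,16,19]
(after j=7) data = [12,11,10,14,8,7,6,23,15,17,16,19]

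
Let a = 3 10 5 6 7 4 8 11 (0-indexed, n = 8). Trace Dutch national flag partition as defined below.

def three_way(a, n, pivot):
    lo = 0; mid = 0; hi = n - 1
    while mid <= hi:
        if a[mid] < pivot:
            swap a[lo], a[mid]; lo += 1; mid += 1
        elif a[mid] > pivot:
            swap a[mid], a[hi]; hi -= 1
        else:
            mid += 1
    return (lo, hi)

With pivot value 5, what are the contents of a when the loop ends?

3 4 5 7 6 8 11 10

pivot = 5; lo=0, mid=0, hi=7
a[mid]=3<5: swap a[0],a[0]; lo=1,mid=1 → 3 10 5 6 7 4 8 11
a[mid]=10>5: swap a[1],a[7]; hi=6 → 3 11 5 6 7 4 8 10
a[mid]=11>5: swap a[1],a[6]; hi=5 → 3 8 5 6 7 4 11 10
a[mid]=8>5: swap a[1],a[5]; hi=4 → 3 4 5 6 7 8 11 10
a[mid]=4<5: swap a[1],a[1]; lo=2,mid=2 → 3 4 5 6 7 8 11 10
a[mid]=5=5: mid=3
a[mid]=6>5: swap a[3],a[4]; hi=3 → 3 4 5 7 6 8 11 10
a[mid]=7>5: swap a[3],a[3]; hi=2 → 3 4 5 7 6 8 11 10
end: lo=2, hi=2; a = 3 4 5 7 6 8 11 10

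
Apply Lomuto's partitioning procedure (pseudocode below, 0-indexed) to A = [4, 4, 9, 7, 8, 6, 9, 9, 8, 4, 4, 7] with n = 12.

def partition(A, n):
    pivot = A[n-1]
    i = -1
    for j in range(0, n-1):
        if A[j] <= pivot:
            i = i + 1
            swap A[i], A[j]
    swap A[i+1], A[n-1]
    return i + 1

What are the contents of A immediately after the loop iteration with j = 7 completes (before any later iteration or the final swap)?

pivot = A[11] = 7; i = -1
j=0: A[0]=4 ≤ 7 → i=0, swap A[0],A[0] (no change) → [4, 4, 9, 7, 8, 6, 9, 9, 8, 4, 4, 7]
j=1: A[1]=4 ≤ 7 → i=1, swap A[1],A[1] (no change) → [4, 4, 9, 7, 8, 6, 9, 9, 8, 4, 4, 7]
j=2: A[2]=9 > 7 → no swap
j=3: A[3]=7 ≤ 7 → i=2, swap A[2],A[3] → [4, 4, 7, 9, 8, 6, 9, 9, 8, 4, 4, 7]
j=4: A[4]=8 > 7 → no swap
j=5: A[5]=6 ≤ 7 → i=3, swap A[3],A[5] → [4, 4, 7, 6, 8, 9, 9, 9, 8, 4, 4, 7]
j=6: A[6]=9 > 7 → no swap
j=7: A[7]=9 > 7 → no swap
(after j=7) A = [4, 4, 7, 6, 8, 9, 9, 9, 8, 4, 4, 7]

[4, 4, 7, 6, 8, 9, 9, 9, 8, 4, 4, 7]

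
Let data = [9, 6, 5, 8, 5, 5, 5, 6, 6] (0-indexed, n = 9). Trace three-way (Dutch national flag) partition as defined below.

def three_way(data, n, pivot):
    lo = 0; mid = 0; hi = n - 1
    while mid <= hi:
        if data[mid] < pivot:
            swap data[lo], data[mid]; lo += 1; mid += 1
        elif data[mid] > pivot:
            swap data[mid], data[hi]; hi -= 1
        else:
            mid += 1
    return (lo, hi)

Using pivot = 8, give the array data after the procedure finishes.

[6, 6, 5, 5, 5, 5, 6, 8, 9]

lo=0 mid=0 hi=8
9>8: swap(0,8), hi=7 ⇒ [6, 6, 5, 8, 5, 5, 5, 6, 9]
6<8: swap(0,0), lo=1 mid=1 ⇒ [6, 6, 5, 8, 5, 5, 5, 6, 9]
6<8: swap(1,1), lo=2 mid=2 ⇒ [6, 6, 5, 8, 5, 5, 5, 6, 9]
5<8: swap(2,2), lo=3 mid=3 ⇒ [6, 6, 5, 8, 5, 5, 5, 6, 9]
8=8: mid=4
5<8: swap(3,4), lo=4 mid=5 ⇒ [6, 6, 5, 5, 8, 5, 5, 6, 9]
5<8: swap(4,5), lo=5 mid=6 ⇒ [6, 6, 5, 5, 5, 8, 5, 6, 9]
5<8: swap(5,6), lo=6 mid=7 ⇒ [6, 6, 5, 5, 5, 5, 8, 6, 9]
6<8: swap(6,7), lo=7 mid=8 ⇒ [6, 6, 5, 5, 5, 5, 6, 8, 9]
done. lo=7 hi=7; data=[6, 6, 5, 5, 5, 5, 6, 8, 9]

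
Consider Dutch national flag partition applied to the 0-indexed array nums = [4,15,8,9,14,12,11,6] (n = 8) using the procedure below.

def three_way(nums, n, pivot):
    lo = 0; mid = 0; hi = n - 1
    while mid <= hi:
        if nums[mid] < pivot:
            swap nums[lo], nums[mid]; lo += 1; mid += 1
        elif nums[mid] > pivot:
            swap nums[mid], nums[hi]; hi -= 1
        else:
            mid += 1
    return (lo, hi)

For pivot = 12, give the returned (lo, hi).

(5, 5)

lo=0 mid=0 hi=7
4<12: swap(0,0), lo=1 mid=1 ⇒ [4,15,8,9,14,12,11,6]
15>12: swap(1,7), hi=6 ⇒ [4,6,8,9,14,12,11,15]
6<12: swap(1,1), lo=2 mid=2 ⇒ [4,6,8,9,14,12,11,15]
8<12: swap(2,2), lo=3 mid=3 ⇒ [4,6,8,9,14,12,11,15]
9<12: swap(3,3), lo=4 mid=4 ⇒ [4,6,8,9,14,12,11,15]
14>12: swap(4,6), hi=5 ⇒ [4,6,8,9,11,12,14,15]
11<12: swap(4,4), lo=5 mid=5 ⇒ [4,6,8,9,11,12,14,15]
12=12: mid=6
done. lo=5 hi=5; nums=[4,6,8,9,11,12,14,15]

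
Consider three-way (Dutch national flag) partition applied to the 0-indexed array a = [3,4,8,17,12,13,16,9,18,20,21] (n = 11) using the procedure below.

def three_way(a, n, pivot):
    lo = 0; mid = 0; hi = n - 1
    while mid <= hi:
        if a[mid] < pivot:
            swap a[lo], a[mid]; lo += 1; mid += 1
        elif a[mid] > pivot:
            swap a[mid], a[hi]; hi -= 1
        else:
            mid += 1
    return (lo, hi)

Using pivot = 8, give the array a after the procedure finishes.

[3,4,8,12,13,16,9,18,20,21,17]

pivot = 8; lo=0, mid=0, hi=10
a[mid]=3<8: swap a[0],a[0]; lo=1,mid=1 → [3,4,8,17,12,13,16,9,18,20,21]
a[mid]=4<8: swap a[1],a[1]; lo=2,mid=2 → [3,4,8,17,12,13,16,9,18,20,21]
a[mid]=8=8: mid=3
a[mid]=17>8: swap a[3],a[10]; hi=9 → [3,4,8,21,12,13,16,9,18,20,17]
a[mid]=21>8: swap a[3],a[9]; hi=8 → [3,4,8,20,12,13,16,9,18,21,17]
a[mid]=20>8: swap a[3],a[8]; hi=7 → [3,4,8,18,12,13,16,9,20,21,17]
a[mid]=18>8: swap a[3],a[7]; hi=6 → [3,4,8,9,12,13,16,18,20,21,17]
a[mid]=9>8: swap a[3],a[6]; hi=5 → [3,4,8,16,12,13,9,18,20,21,17]
a[mid]=16>8: swap a[3],a[5]; hi=4 → [3,4,8,13,12,16,9,18,20,21,17]
a[mid]=13>8: swap a[3],a[4]; hi=3 → [3,4,8,12,13,16,9,18,20,21,17]
a[mid]=12>8: swap a[3],a[3]; hi=2 → [3,4,8,12,13,16,9,18,20,21,17]
end: lo=2, hi=2; a = [3,4,8,12,13,16,9,18,20,21,17]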